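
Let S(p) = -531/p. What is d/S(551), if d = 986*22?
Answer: -11952292/531 ≈ -22509.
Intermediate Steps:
d = 21692
d/S(551) = 21692/((-531/551)) = 21692/((-531*1/551)) = 21692/(-531/551) = 21692*(-551/531) = -11952292/531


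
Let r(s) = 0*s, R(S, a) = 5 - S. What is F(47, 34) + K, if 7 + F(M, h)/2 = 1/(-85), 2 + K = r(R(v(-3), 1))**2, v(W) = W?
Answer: -1362/85 ≈ -16.024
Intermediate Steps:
r(s) = 0
K = -2 (K = -2 + 0**2 = -2 + 0 = -2)
F(M, h) = -1192/85 (F(M, h) = -14 + 2/(-85) = -14 + 2*(-1/85) = -14 - 2/85 = -1192/85)
F(47, 34) + K = -1192/85 - 2 = -1362/85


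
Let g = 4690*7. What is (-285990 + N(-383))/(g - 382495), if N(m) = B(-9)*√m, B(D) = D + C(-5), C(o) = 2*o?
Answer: 19066/23311 + 19*I*√383/349665 ≈ 0.8179 + 0.0010634*I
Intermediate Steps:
B(D) = -10 + D (B(D) = D + 2*(-5) = D - 10 = -10 + D)
g = 32830
N(m) = -19*√m (N(m) = (-10 - 9)*√m = -19*√m)
(-285990 + N(-383))/(g - 382495) = (-285990 - 19*I*√383)/(32830 - 382495) = (-285990 - 19*I*√383)/(-349665) = (-285990 - 19*I*√383)*(-1/349665) = 19066/23311 + 19*I*√383/349665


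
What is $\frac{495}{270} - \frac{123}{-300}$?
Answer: $\frac{673}{300} \approx 2.2433$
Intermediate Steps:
$\frac{495}{270} - \frac{123}{-300} = 495 \cdot \frac{1}{270} - - \frac{41}{100} = \frac{11}{6} + \frac{41}{100} = \frac{673}{300}$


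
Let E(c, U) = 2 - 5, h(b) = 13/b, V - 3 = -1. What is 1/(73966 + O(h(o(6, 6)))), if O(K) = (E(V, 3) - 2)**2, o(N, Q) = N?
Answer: 1/73991 ≈ 1.3515e-5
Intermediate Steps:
V = 2 (V = 3 - 1 = 2)
E(c, U) = -3
O(K) = 25 (O(K) = (-3 - 2)**2 = (-5)**2 = 25)
1/(73966 + O(h(o(6, 6)))) = 1/(73966 + 25) = 1/73991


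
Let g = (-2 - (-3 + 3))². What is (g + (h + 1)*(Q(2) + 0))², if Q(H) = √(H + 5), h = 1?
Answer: 44 + 16*√7 ≈ 86.332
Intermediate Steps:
Q(H) = √(5 + H)
g = 4 (g = (-2 - 1*0)² = (-2 + 0)² = (-2)² = 4)
(g + (h + 1)*(Q(2) + 0))² = (4 + (1 + 1)*(√(5 + 2) + 0))² = (4 + 2*(√7 + 0))² = (4 + 2*√7)²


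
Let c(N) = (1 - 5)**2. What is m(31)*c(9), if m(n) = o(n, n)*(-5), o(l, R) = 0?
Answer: 0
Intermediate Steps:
c(N) = 16 (c(N) = (-4)**2 = 16)
m(n) = 0 (m(n) = 0*(-5) = 0)
m(31)*c(9) = 0*16 = 0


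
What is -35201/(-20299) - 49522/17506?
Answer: -194509186/177677147 ≈ -1.0947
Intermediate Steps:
-35201/(-20299) - 49522/17506 = -35201*(-1/20299) - 49522*1/17506 = 35201/20299 - 24761/8753 = -194509186/177677147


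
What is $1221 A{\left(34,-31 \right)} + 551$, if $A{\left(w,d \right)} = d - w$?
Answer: $-78814$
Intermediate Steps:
$1221 A{\left(34,-31 \right)} + 551 = 1221 \left(-31 - 34\right) + 551 = 1221 \left(-65\right) + 551 = -79365 + 551 = -78814$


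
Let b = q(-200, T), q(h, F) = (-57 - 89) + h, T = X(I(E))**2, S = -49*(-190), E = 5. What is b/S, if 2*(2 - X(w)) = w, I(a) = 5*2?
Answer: -173/4655 ≈ -0.037164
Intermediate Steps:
I(a) = 10
X(w) = 2 - w/2
S = 9310
T = 9 (T = (2 - 1/2*10)**2 = (2 - 5)**2 = (-3)**2 = 9)
q(h, F) = -146 + h
b = -346 (b = -146 - 200 = -346)
b/S = -346/9310 = -346*1/9310 = -173/4655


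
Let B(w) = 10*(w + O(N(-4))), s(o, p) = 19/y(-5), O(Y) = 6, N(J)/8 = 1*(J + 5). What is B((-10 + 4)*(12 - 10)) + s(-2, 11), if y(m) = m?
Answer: -319/5 ≈ -63.800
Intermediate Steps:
N(J) = 40 + 8*J (N(J) = 8*(1*(J + 5)) = 8*(1*(5 + J)) = 8*(5 + J) = 40 + 8*J)
s(o, p) = -19/5 (s(o, p) = 19/(-5) = 19*(-⅕) = -19/5)
B(w) = 60 + 10*w (B(w) = 10*(w + 6) = 10*(6 + w) = 60 + 10*w)
B((-10 + 4)*(12 - 10)) + s(-2, 11) = (60 + 10*((-10 + 4)*(12 - 10))) - 19/5 = (60 + 10*(-6*2)) - 19/5 = (60 + 10*(-12)) - 19/5 = (60 - 120) - 19/5 = -60 - 19/5 = -319/5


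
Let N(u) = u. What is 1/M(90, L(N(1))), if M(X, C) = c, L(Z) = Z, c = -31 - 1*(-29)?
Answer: -1/2 ≈ -0.50000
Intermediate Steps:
c = -2 (c = -31 + 29 = -2)
M(X, C) = -2
1/M(90, L(N(1))) = 1/(-2) = -1/2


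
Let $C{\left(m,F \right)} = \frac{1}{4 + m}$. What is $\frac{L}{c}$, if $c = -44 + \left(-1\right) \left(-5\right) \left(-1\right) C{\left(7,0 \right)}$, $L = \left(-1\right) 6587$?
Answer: $\frac{72457}{489} \approx 148.17$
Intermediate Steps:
$L = -6587$
$c = - \frac{489}{11}$ ($c = -44 + \frac{\left(-1\right) \left(-5\right) \left(-1\right)}{4 + 7} = -44 + \frac{5 \left(-1\right)}{11} = -44 - \frac{5}{11} = - \frac{489}{11} \approx -44.455$)
$\frac{L}{c} = - \frac{6587}{- \frac{489}{11}} = \left(-6587\right) \left(- \frac{11}{489}\right) = \frac{72457}{489}$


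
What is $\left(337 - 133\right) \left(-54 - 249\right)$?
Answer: $-61812$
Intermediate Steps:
$\left(337 - 133\right) \left(-54 - 249\right) = 204 \left(-54 - 249\right) = 204 \left(-303\right) = -61812$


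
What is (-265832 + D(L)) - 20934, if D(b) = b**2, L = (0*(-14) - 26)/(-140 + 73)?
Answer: -1287291898/4489 ≈ -2.8677e+5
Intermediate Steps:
L = 26/67 (L = (0 - 26)/(-67) = -26*(-1/67) = 26/67 ≈ 0.38806)
(-265832 + D(L)) - 20934 = (-265832 + (26/67)**2) - 20934 = (-265832 + 676/4489) - 20934 = -1193319172/4489 - 20934 = -1287291898/4489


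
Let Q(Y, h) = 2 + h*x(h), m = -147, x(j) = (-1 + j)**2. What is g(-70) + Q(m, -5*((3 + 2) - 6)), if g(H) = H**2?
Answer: 4982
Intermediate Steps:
Q(Y, h) = 2 + h*(-1 + h)**2
g(-70) + Q(m, -5*((3 + 2) - 6)) = (-70)**2 + (2 + (-5*((3 + 2) - 6))*(-1 - 5*((3 + 2) - 6))**2) = 4900 + (2 + (-5*(5 - 6))*(-1 - 5*(5 - 6))**2) = 4900 + (2 + (-5*(-1))*(-1 - 5*(-1))**2) = 4900 + (2 + 5*(-1 + 5)**2) = 4900 + (2 + 5*4**2) = 4900 + (2 + 5*16) = 4900 + (2 + 80) = 4900 + 82 = 4982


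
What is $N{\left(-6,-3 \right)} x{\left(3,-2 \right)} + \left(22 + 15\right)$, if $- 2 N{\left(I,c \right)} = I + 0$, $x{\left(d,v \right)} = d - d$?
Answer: $37$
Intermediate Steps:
$x{\left(d,v \right)} = 0$
$N{\left(I,c \right)} = - \frac{I}{2}$ ($N{\left(I,c \right)} = - \frac{I + 0}{2} = - \frac{I}{2}$)
$N{\left(-6,-3 \right)} x{\left(3,-2 \right)} + \left(22 + 15\right) = \left(- \frac{1}{2}\right) \left(-6\right) 0 + \left(22 + 15\right) = 3 \cdot 0 + 37 = 0 + 37 = 37$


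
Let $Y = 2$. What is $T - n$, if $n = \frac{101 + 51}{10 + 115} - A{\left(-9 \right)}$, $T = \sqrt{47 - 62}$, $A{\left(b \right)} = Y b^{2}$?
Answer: $\frac{20098}{125} + i \sqrt{15} \approx 160.78 + 3.873 i$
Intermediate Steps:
$A{\left(b \right)} = 2 b^{2}$
$T = i \sqrt{15}$ ($T = \sqrt{-15} = i \sqrt{15} \approx 3.873 i$)
$n = - \frac{20098}{125}$ ($n = \frac{101 + 51}{10 + 115} - 2 \left(-9\right)^{2} = \frac{152}{125} - 2 \cdot 81 = 152 \cdot \frac{1}{125} - 162 = \frac{152}{125} - 162 = - \frac{20098}{125} \approx -160.78$)
$T - n = i \sqrt{15} - - \frac{20098}{125} = i \sqrt{15} + \frac{20098}{125} = \frac{20098}{125} + i \sqrt{15}$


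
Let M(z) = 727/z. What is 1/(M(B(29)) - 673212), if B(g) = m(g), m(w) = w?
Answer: -29/19522421 ≈ -1.4855e-6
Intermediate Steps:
B(g) = g
1/(M(B(29)) - 673212) = 1/(727/29 - 673212) = 1/(-19522421/29) = -29/19522421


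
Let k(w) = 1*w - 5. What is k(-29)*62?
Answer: -2108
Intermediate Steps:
k(w) = -5 + w (k(w) = w - 5 = -5 + w)
k(-29)*62 = (-5 - 29)*62 = -34*62 = -2108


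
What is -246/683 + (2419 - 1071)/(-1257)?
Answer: -1229906/858531 ≈ -1.4326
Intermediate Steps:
-246/683 + (2419 - 1071)/(-1257) = -246*1/683 + 1348*(-1/1257) = -246/683 - 1348/1257 = -1229906/858531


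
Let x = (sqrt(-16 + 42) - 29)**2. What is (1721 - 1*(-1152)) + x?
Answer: 3740 - 58*sqrt(26) ≈ 3444.3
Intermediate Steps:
x = (-29 + sqrt(26))**2 (x = (sqrt(26) - 29)**2 = (-29 + sqrt(26))**2 ≈ 571.26)
(1721 - 1*(-1152)) + x = (1721 - 1*(-1152)) + (29 - sqrt(26))**2 = (1721 + 1152) + (29 - sqrt(26))**2 = 2873 + (29 - sqrt(26))**2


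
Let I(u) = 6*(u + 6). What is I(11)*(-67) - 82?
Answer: -6916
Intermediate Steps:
I(u) = 36 + 6*u (I(u) = 6*(6 + u) = 36 + 6*u)
I(11)*(-67) - 82 = (36 + 6*11)*(-67) - 82 = (36 + 66)*(-67) - 82 = 102*(-67) - 82 = -6834 - 82 = -6916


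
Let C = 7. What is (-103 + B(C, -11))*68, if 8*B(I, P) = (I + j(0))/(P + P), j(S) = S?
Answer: -308295/44 ≈ -7006.7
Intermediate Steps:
B(I, P) = I/(16*P) (B(I, P) = ((I + 0)/(P + P))/8 = (I/((2*P)))/8 = (I*(1/(2*P)))/8 = (I/(2*P))/8 = I/(16*P))
(-103 + B(C, -11))*68 = (-103 + (1/16)*7/(-11))*68 = (-103 + (1/16)*7*(-1/11))*68 = (-103 - 7/176)*68 = -18135/176*68 = -308295/44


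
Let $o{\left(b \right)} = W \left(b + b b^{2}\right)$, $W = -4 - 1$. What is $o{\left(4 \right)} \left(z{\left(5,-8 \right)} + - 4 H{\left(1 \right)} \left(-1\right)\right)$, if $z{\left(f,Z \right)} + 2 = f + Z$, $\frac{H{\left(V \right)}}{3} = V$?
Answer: $-2380$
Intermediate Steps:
$H{\left(V \right)} = 3 V$
$W = -5$ ($W = -4 - 1 = -5$)
$z{\left(f,Z \right)} = -2 + Z + f$ ($z{\left(f,Z \right)} = -2 + \left(f + Z\right) = -2 + \left(Z + f\right) = -2 + Z + f$)
$o{\left(b \right)} = - 5 b - 5 b^{3}$ ($o{\left(b \right)} = - 5 \left(b + b b^{2}\right) = - 5 \left(b + b^{3}\right) = - 5 b - 5 b^{3}$)
$o{\left(4 \right)} \left(z{\left(5,-8 \right)} + - 4 H{\left(1 \right)} \left(-1\right)\right) = \left(-5\right) 4 \left(1 + 4^{2}\right) \left(\left(-2 - 8 + 5\right) + - 4 \cdot 3 \cdot 1 \left(-1\right)\right) = \left(-5\right) 4 \left(1 + 16\right) \left(-5 + \left(-4\right) 3 \left(-1\right)\right) = \left(-5\right) 4 \cdot 17 \left(-5 - -12\right) = - 340 \left(-5 + 12\right) = \left(-340\right) 7 = -2380$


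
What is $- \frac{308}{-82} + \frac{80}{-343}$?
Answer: $\frac{49542}{14063} \approx 3.5229$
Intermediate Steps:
$- \frac{308}{-82} + \frac{80}{-343} = \left(-308\right) \left(- \frac{1}{82}\right) + 80 \left(- \frac{1}{343}\right) = \frac{154}{41} - \frac{80}{343} = \frac{49542}{14063}$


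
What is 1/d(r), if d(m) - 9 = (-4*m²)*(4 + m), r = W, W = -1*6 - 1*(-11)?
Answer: -1/891 ≈ -0.0011223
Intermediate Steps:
W = 5 (W = -6 + 11 = 5)
r = 5
d(m) = 9 - 4*m²*(4 + m) (d(m) = 9 + (-4*m²)*(4 + m) = 9 - 4*m²*(4 + m))
1/d(r) = 1/(9 - 16*5² - 4*5³) = 1/(9 - 16*25 - 4*125) = 1/(9 - 400 - 500) = 1/(-891) = -1/891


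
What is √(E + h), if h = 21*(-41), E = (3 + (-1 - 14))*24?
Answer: I*√1149 ≈ 33.897*I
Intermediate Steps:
E = -288 (E = (3 - 15)*24 = -12*24 = -288)
h = -861
√(E + h) = √(-288 - 861) = √(-1149) = I*√1149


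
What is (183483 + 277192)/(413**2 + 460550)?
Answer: 460675/631119 ≈ 0.72993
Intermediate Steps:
(183483 + 277192)/(413**2 + 460550) = 460675/(170569 + 460550) = 460675/631119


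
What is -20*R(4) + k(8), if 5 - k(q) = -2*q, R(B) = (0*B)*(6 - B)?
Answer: 21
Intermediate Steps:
R(B) = 0 (R(B) = 0*(6 - B) = 0)
k(q) = 5 + 2*q (k(q) = 5 - (-2)*q = 5 + 2*q)
-20*R(4) + k(8) = -20*0 + (5 + 2*8) = 0 + (5 + 16) = 0 + 21 = 21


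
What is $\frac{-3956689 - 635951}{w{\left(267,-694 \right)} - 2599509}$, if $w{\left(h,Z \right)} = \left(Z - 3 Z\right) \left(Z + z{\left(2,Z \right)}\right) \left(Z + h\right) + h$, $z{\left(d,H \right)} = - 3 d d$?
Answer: $- \frac{2296320}{207915007} \approx -0.011045$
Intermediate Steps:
$z{\left(d,H \right)} = - 3 d^{2}$
$w{\left(h,Z \right)} = h - 2 Z \left(-12 + Z\right) \left(Z + h\right)$ ($w{\left(h,Z \right)} = \left(Z - 3 Z\right) \left(Z - 3 \cdot 2^{2}\right) \left(Z + h\right) + h = \left(Z - 3 Z\right) \left(Z - 12\right) \left(Z + h\right) + h = - 2 Z \left(Z - 12\right) \left(Z + h\right) + h = - 2 Z \left(-12 + Z\right) \left(Z + h\right) + h = h - 2 Z \left(-12 + Z\right) \left(Z + h\right)$)
$\frac{-3956689 - 635951}{w{\left(267,-694 \right)} - 2599509} = \frac{-3956689 - 635951}{\left(267 - 2 \left(-694\right)^{3} + 24 \left(-694\right)^{2} - 534 \left(-694\right)^{2} + 24 \left(-694\right) 267\right) - 2599509} = - \frac{4592640}{\left(267 - -668510768 + 24 \cdot 481636 - 534 \cdot 481636 - 4447152\right) - 2599509} = - \frac{4592640}{\left(267 + 668510768 + 11559264 - 257193624 - 4447152\right) - 2599509} = - \frac{4592640}{418429523 - 2599509} = - \frac{4592640}{415830014} = \left(-4592640\right) \frac{1}{415830014} = - \frac{2296320}{207915007}$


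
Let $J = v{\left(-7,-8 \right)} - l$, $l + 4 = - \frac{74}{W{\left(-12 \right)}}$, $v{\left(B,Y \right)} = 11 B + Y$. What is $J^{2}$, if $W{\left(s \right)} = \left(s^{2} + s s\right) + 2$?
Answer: $\frac{137077264}{21025} \approx 6519.7$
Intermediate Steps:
$v{\left(B,Y \right)} = Y + 11 B$
$W{\left(s \right)} = 2 + 2 s^{2}$ ($W{\left(s \right)} = \left(s^{2} + s^{2}\right) + 2 = 2 s^{2} + 2 = 2 + 2 s^{2}$)
$l = - \frac{617}{145}$ ($l = -4 - \frac{74}{2 + 2 \left(-12\right)^{2}} = -4 - \frac{74}{2 + 2 \cdot 144} = -4 - \frac{74}{2 + 288} = -4 - \frac{74}{290} = -4 - \frac{37}{145} = - \frac{617}{145} \approx -4.2552$)
$J = - \frac{11708}{145}$ ($J = \left(-8 + 11 \left(-7\right)\right) - - \frac{617}{145} = \left(-8 - 77\right) + \frac{617}{145} = -85 + \frac{617}{145} = - \frac{11708}{145} \approx -80.745$)
$J^{2} = \left(- \frac{11708}{145}\right)^{2} = \frac{137077264}{21025}$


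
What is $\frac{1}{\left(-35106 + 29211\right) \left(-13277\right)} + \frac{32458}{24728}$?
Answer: $\frac{115473636809}{87973136460} \approx 1.3126$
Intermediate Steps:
$\frac{1}{\left(-35106 + 29211\right) \left(-13277\right)} + \frac{32458}{24728} = \frac{1}{-5895} \left(- \frac{1}{13277}\right) + 32458 \cdot \frac{1}{24728} = \left(- \frac{1}{5895}\right) \left(- \frac{1}{13277}\right) + \frac{16229}{12364} = \frac{1}{78267915} + \frac{16229}{12364} = \frac{115473636809}{87973136460}$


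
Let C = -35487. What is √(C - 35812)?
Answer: I*√71299 ≈ 267.02*I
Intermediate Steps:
√(C - 35812) = √(-35487 - 35812) = √(-71299) = I*√71299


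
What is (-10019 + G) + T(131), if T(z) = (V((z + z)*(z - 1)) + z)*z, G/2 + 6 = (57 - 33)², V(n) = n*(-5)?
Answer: -22301018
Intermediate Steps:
V(n) = -5*n
G = 1140 (G = -12 + 2*(57 - 33)² = -12 + 2*24² = -12 + 2*576 = -12 + 1152 = 1140)
T(z) = z*(z - 10*z*(-1 + z)) (T(z) = (-5*(z + z)*(z - 1) + z)*z = (-5*2*z*(-1 + z) + z)*z = (-10*z*(-1 + z) + z)*z = (z - 10*z*(-1 + z))*z = z*(z - 10*z*(-1 + z)))
(-10019 + G) + T(131) = (-10019 + 1140) + 131²*(11 - 10*131) = -8879 + 17161*(11 - 1310) = -8879 + 17161*(-1299) = -8879 - 22292139 = -22301018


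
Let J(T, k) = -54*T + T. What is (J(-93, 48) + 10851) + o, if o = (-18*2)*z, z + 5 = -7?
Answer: 16212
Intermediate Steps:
z = -12 (z = -5 - 7 = -12)
o = 432 (o = -18*2*(-12) = -36*(-12) = 432)
J(T, k) = -53*T
(J(-93, 48) + 10851) + o = (-53*(-93) + 10851) + 432 = (4929 + 10851) + 432 = 15780 + 432 = 16212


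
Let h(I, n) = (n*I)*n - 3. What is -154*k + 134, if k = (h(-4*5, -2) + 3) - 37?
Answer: 18152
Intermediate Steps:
h(I, n) = -3 + I*n² (h(I, n) = (I*n)*n - 3 = I*n² - 3 = -3 + I*n²)
k = -117 (k = ((-3 - 4*5*(-2)²) + 3) - 37 = ((-3 - 20*4) + 3) - 37 = ((-3 - 80) + 3) - 37 = (-83 + 3) - 37 = -80 - 37 = -117)
-154*k + 134 = -154*(-117) + 134 = 18018 + 134 = 18152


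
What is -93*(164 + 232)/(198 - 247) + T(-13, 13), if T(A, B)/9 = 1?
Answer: 37269/49 ≈ 760.59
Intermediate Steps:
T(A, B) = 9 (T(A, B) = 9*1 = 9)
-93*(164 + 232)/(198 - 247) + T(-13, 13) = -93*(164 + 232)/(198 - 247) + 9 = -36828/(-49) + 9 = -36828*(-1)/49 + 9 = -93*(-396/49) + 9 = 36828/49 + 9 = 37269/49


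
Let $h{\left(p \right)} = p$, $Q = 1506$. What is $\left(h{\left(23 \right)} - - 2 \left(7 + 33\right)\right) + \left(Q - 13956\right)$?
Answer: $-12347$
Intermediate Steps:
$\left(h{\left(23 \right)} - - 2 \left(7 + 33\right)\right) + \left(Q - 13956\right) = \left(23 - - 2 \left(7 + 33\right)\right) + \left(1506 - 13956\right) = \left(23 - \left(-2\right) 40\right) - 12450 = \left(23 - -80\right) - 12450 = \left(23 + 80\right) - 12450 = 103 - 12450 = -12347$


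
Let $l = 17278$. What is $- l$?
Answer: $-17278$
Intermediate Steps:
$- l = \left(-1\right) 17278 = -17278$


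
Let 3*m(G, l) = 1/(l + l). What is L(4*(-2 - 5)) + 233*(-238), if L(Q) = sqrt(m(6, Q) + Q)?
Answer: -55454 + I*sqrt(197610)/84 ≈ -55454.0 + 5.2921*I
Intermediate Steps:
m(G, l) = 1/(6*l) (m(G, l) = 1/(3*(l + l)) = 1/(3*((2*l))) = (1/(2*l))/3 = 1/(6*l))
L(Q) = sqrt(Q + 1/(6*Q)) (L(Q) = sqrt(1/(6*Q) + Q) = sqrt(Q + 1/(6*Q)))
L(4*(-2 - 5)) + 233*(-238) = sqrt(6/((4*(-2 - 5))) + 36*(4*(-2 - 5)))/6 + 233*(-238) = sqrt(6/((4*(-7))) + 36*(4*(-7)))/6 - 55454 = sqrt(6/(-28) + 36*(-28))/6 - 55454 = sqrt(6*(-1/28) - 1008)/6 - 55454 = sqrt(-3/14 - 1008)/6 - 55454 = sqrt(-14115/14)/6 - 55454 = (I*sqrt(197610)/14)/6 - 55454 = I*sqrt(197610)/84 - 55454 = -55454 + I*sqrt(197610)/84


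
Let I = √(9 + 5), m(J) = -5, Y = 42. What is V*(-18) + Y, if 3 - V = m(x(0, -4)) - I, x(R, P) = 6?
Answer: -102 - 18*√14 ≈ -169.35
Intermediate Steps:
I = √14 ≈ 3.7417
V = 8 + √14 (V = 3 - (-5 - √14) = 3 + (5 + √14) = 8 + √14 ≈ 11.742)
V*(-18) + Y = (8 + √14)*(-18) + 42 = (-144 - 18*√14) + 42 = -102 - 18*√14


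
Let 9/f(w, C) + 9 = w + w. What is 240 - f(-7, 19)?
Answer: 5529/23 ≈ 240.39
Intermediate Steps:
f(w, C) = 9/(-9 + 2*w) (f(w, C) = 9/(-9 + (w + w)) = 9/(-9 + 2*w))
240 - f(-7, 19) = 240 - 9/(-9 + 2*(-7)) = 240 - 9/(-9 - 14) = 240 - 9/(-23) = 240 - 9*(-1)/23 = 240 - 1*(-9/23) = 240 + 9/23 = 5529/23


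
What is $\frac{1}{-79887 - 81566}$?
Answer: $- \frac{1}{161453} \approx -6.1938 \cdot 10^{-6}$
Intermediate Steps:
$\frac{1}{-79887 - 81566} = \frac{1}{-161453} = - \frac{1}{161453}$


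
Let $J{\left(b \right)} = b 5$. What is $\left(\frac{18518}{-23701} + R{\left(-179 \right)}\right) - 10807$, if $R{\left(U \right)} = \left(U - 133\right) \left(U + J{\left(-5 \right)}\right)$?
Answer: $\frac{1252366023}{23701} \approx 52840.0$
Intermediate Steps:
$J{\left(b \right)} = 5 b$
$R{\left(U \right)} = \left(-133 + U\right) \left(-25 + U\right)$ ($R{\left(U \right)} = \left(U - 133\right) \left(U + 5 \left(-5\right)\right) = \left(-133 + U\right) \left(U - 25\right) = \left(-133 + U\right) \left(-25 + U\right)$)
$\left(\frac{18518}{-23701} + R{\left(-179 \right)}\right) - 10807 = \left(\frac{18518}{-23701} + \left(3325 + \left(-179\right)^{2} - -28282\right)\right) - 10807 = \left(18518 \left(- \frac{1}{23701}\right) + \left(3325 + 32041 + 28282\right)\right) - 10807 = \left(- \frac{18518}{23701} + 63648\right) - 10807 = \frac{1508502730}{23701} - 10807 = \frac{1252366023}{23701}$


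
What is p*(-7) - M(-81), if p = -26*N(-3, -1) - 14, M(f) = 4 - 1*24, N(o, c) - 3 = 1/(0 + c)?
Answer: 482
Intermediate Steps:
N(o, c) = 3 + 1/c (N(o, c) = 3 + 1/(0 + c) = 3 + 1/c)
M(f) = -20 (M(f) = 4 - 24 = -20)
p = -66 (p = -26*(3 + 1/(-1)) - 14 = -26*(3 - 1) - 14 = -26*2 - 14 = -52 - 14 = -66)
p*(-7) - M(-81) = -66*(-7) - 1*(-20) = 462 + 20 = 482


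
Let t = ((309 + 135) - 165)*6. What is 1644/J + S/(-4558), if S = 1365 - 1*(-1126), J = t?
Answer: 10451/23994 ≈ 0.43557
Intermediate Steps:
t = 1674 (t = (444 - 165)*6 = 279*6 = 1674)
J = 1674
S = 2491 (S = 1365 + 1126 = 2491)
1644/J + S/(-4558) = 1644/1674 + 2491/(-4558) = 1644*(1/1674) + 2491*(-1/4558) = 274/279 - 47/86 = 10451/23994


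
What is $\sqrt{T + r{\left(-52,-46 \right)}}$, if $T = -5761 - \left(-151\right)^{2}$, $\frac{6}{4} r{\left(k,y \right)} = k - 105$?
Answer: $\frac{20 i \sqrt{645}}{3} \approx 169.31 i$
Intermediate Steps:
$r{\left(k,y \right)} = -70 + \frac{2 k}{3}$ ($r{\left(k,y \right)} = \frac{2 \left(k - 105\right)}{3} = \frac{2 \left(-105 + k\right)}{3} = -70 + \frac{2 k}{3}$)
$T = -28562$ ($T = -5761 - 22801 = -28562$)
$\sqrt{T + r{\left(-52,-46 \right)}} = \sqrt{-28562 + \left(-70 + \frac{2}{3} \left(-52\right)\right)} = \sqrt{-28562 - \frac{314}{3}} = \sqrt{- \frac{86000}{3}} = \frac{20 i \sqrt{645}}{3}$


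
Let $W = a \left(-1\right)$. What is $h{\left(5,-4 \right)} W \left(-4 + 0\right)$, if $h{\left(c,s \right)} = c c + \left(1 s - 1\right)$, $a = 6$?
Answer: $480$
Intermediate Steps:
$h{\left(c,s \right)} = -1 + s + c^{2}$ ($h{\left(c,s \right)} = c^{2} + \left(s - 1\right) = c^{2} + \left(-1 + s\right) = -1 + s + c^{2}$)
$W = -6$ ($W = 6 \left(-1\right) = -6$)
$h{\left(5,-4 \right)} W \left(-4 + 0\right) = \left(-1 - 4 + 5^{2}\right) \left(- 6 \left(-4 + 0\right)\right) = \left(-1 - 4 + 25\right) \left(\left(-6\right) \left(-4\right)\right) = 20 \cdot 24 = 480$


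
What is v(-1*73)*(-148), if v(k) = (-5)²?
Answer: -3700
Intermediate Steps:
v(k) = 25
v(-1*73)*(-148) = 25*(-148) = -3700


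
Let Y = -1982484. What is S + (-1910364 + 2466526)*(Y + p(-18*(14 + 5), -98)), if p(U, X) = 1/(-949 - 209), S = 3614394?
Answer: -638393039794187/579 ≈ -1.1026e+12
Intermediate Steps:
p(U, X) = -1/1158 (p(U, X) = 1/(-1158) = -1/1158)
S + (-1910364 + 2466526)*(Y + p(-18*(14 + 5), -98)) = 3614394 + (-1910364 + 2466526)*(-1982484 - 1/1158) = 3614394 + 556162*(-2295716473/1158) = 3614394 - 638395132528313/579 = -638393039794187/579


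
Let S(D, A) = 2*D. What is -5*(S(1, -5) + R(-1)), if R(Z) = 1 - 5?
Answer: 10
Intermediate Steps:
R(Z) = -4
-5*(S(1, -5) + R(-1)) = -5*(2*1 - 4) = -5*(2 - 4) = -5*(-2) = 10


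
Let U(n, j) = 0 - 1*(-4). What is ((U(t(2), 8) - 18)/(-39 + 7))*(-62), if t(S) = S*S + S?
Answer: -217/8 ≈ -27.125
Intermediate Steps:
t(S) = S + S² (t(S) = S² + S = S + S²)
U(n, j) = 4 (U(n, j) = 0 + 4 = 4)
((U(t(2), 8) - 18)/(-39 + 7))*(-62) = ((4 - 18)/(-39 + 7))*(-62) = -14/(-32)*(-62) = -14*(-1/32)*(-62) = (7/16)*(-62) = -217/8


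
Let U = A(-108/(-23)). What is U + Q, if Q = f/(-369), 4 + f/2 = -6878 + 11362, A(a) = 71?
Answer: 17239/369 ≈ 46.718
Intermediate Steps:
U = 71
f = 8960 (f = -8 + 2*(-6878 + 11362) = -8 + 2*4484 = -8 + 8968 = 8960)
Q = -8960/369 (Q = 8960/(-369) = 8960*(-1/369) = -8960/369 ≈ -24.282)
U + Q = 71 - 8960/369 = 17239/369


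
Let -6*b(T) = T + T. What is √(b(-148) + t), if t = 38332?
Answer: 2*√86358/3 ≈ 195.91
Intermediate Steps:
b(T) = -T/3 (b(T) = -(T + T)/6 = -T/3)
√(b(-148) + t) = √(-⅓*(-148) + 38332) = √(148/3 + 38332) = √(115144/3) = 2*√86358/3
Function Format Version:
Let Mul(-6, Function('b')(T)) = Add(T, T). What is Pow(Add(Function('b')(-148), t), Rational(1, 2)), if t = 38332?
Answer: Mul(Rational(2, 3), Pow(86358, Rational(1, 2))) ≈ 195.91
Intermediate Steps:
Function('b')(T) = Mul(Rational(-1, 3), T) (Function('b')(T) = Mul(Rational(-1, 6), Add(T, T)) = Mul(Rational(-1, 6), Mul(2, T)) = Mul(Rational(-1, 3), T))
Pow(Add(Function('b')(-148), t), Rational(1, 2)) = Pow(Add(Mul(Rational(-1, 3), -148), 38332), Rational(1, 2)) = Pow(Add(Rational(148, 3), 38332), Rational(1, 2)) = Pow(Rational(115144, 3), Rational(1, 2)) = Mul(Rational(2, 3), Pow(86358, Rational(1, 2)))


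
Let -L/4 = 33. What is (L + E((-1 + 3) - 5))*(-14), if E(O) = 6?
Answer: 1764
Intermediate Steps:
L = -132 (L = -4*33 = -132)
(L + E((-1 + 3) - 5))*(-14) = (-132 + 6)*(-14) = -126*(-14) = 1764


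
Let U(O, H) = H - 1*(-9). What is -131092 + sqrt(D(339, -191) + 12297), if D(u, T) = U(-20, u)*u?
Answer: -131092 + sqrt(130269) ≈ -1.3073e+5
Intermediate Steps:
U(O, H) = 9 + H (U(O, H) = H + 9 = 9 + H)
D(u, T) = u*(9 + u) (D(u, T) = (9 + u)*u = u*(9 + u))
-131092 + sqrt(D(339, -191) + 12297) = -131092 + sqrt(339*(9 + 339) + 12297) = -131092 + sqrt(339*348 + 12297) = -131092 + sqrt(117972 + 12297) = -131092 + sqrt(130269)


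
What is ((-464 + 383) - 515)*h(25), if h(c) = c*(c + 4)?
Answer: -432100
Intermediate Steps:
h(c) = c*(4 + c)
((-464 + 383) - 515)*h(25) = ((-464 + 383) - 515)*(25*(4 + 25)) = (-81 - 515)*(25*29) = -596*725 = -432100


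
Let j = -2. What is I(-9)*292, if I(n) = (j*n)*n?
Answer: -47304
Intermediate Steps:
I(n) = -2*n² (I(n) = (-2*n)*n = -2*n²)
I(-9)*292 = -2*(-9)²*292 = -2*81*292 = -162*292 = -47304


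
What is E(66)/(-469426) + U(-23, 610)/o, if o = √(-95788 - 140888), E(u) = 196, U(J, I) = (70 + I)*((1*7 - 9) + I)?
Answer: -98/234713 - 206720*I*√489/5379 ≈ -0.00041753 - 849.84*I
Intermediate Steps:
U(J, I) = (-2 + I)*(70 + I) (U(J, I) = (70 + I)*((7 - 9) + I) = (70 + I)*(-2 + I) = (-2 + I)*(70 + I))
o = 22*I*√489 (o = √(-236676) = 22*I*√489 ≈ 486.49*I)
E(66)/(-469426) + U(-23, 610)/o = 196/(-469426) + (-140 + 610² + 68*610)/((22*I*√489)) = 196*(-1/469426) + (-140 + 372100 + 41480)*(-I*√489/10758) = -98/234713 + 413440*(-I*√489/10758) = -98/234713 - 206720*I*√489/5379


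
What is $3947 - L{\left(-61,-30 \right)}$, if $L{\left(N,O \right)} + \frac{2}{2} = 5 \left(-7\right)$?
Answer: $3983$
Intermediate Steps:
$L{\left(N,O \right)} = -36$ ($L{\left(N,O \right)} = -1 + 5 \left(-7\right) = -1 - 35 = -36$)
$3947 - L{\left(-61,-30 \right)} = 3947 - -36 = 3947 + 36 = 3983$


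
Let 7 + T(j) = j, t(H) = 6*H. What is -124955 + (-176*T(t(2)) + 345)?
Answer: -125490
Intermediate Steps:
T(j) = -7 + j
-124955 + (-176*T(t(2)) + 345) = -124955 + (-176*(-7 + 6*2) + 345) = -124955 + (-176*(-7 + 12) + 345) = -124955 + (-176*5 + 345) = -124955 + (-880 + 345) = -124955 - 535 = -125490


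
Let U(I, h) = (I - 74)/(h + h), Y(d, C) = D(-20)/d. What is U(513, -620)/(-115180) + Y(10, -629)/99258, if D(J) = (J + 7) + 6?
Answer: -28200989/7088172592800 ≈ -3.9786e-6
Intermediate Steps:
D(J) = 13 + J (D(J) = (7 + J) + 6 = 13 + J)
Y(d, C) = -7/d (Y(d, C) = (13 - 20)/d = -7/d)
U(I, h) = (-74 + I)/(2*h) (U(I, h) = (-74 + I)/((2*h)) = (-74 + I)*(1/(2*h)) = (-74 + I)/(2*h))
U(513, -620)/(-115180) + Y(10, -629)/99258 = ((½)*(-74 + 513)/(-620))/(-115180) - 7/10/99258 = ((½)*(-1/620)*439)*(-1/115180) - 7*⅒*(1/99258) = -439/1240*(-1/115180) - 7/10*1/99258 = 439/142823200 - 7/992580 = -28200989/7088172592800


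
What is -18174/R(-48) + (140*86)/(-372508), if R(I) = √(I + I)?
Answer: -3010/93127 + 3029*I*√6/4 ≈ -0.032321 + 1854.9*I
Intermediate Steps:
R(I) = √2*√I (R(I) = √(2*I) = √2*√I)
-18174/R(-48) + (140*86)/(-372508) = -18174*(-I*√6/24) + (140*86)/(-372508) = -18174*(-I*√6/24) + 12040*(-1/372508) = -18174*(-I*√6/24) - 3010/93127 = -(-3029)*I*√6/4 - 3010/93127 = 3029*I*√6/4 - 3010/93127 = -3010/93127 + 3029*I*√6/4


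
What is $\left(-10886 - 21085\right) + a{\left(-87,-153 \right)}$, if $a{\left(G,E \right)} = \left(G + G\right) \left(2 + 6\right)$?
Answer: $-33363$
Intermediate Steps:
$a{\left(G,E \right)} = 16 G$ ($a{\left(G,E \right)} = 2 G 8 = 16 G$)
$\left(-10886 - 21085\right) + a{\left(-87,-153 \right)} = \left(-10886 - 21085\right) + 16 \left(-87\right) = -31971 - 1392 = -33363$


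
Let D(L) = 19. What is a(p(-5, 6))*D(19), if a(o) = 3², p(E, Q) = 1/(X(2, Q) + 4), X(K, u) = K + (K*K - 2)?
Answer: 171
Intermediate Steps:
X(K, u) = -2 + K + K² (X(K, u) = K + (K² - 2) = K + (-2 + K²) = -2 + K + K²)
p(E, Q) = ⅛ (p(E, Q) = 1/((-2 + 2 + 2²) + 4) = 1/((-2 + 2 + 4) + 4) = 1/(4 + 4) = 1/8 = ⅛)
a(o) = 9
a(p(-5, 6))*D(19) = 9*19 = 171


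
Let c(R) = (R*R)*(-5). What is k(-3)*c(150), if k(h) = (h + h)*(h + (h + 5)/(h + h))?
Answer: -2250000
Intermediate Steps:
c(R) = -5*R² (c(R) = R²*(-5) = -5*R²)
k(h) = 2*h*(h + (5 + h)/(2*h)) (k(h) = (2*h)*(h + (5 + h)/((2*h))) = (2*h)*(h + (5 + h)*(1/(2*h))) = (2*h)*(h + (5 + h)/(2*h)) = 2*h*(h + (5 + h)/(2*h)))
k(-3)*c(150) = (5 - 3 + 2*(-3)²)*(-5*150²) = (5 - 3 + 2*9)*(-5*22500) = (5 - 3 + 18)*(-112500) = 20*(-112500) = -2250000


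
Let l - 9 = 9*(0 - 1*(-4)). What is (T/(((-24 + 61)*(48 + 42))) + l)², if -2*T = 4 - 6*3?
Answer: 22457120449/11088900 ≈ 2025.2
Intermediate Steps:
l = 45 (l = 9 + 9*(0 - 1*(-4)) = 9 + 9*(0 + 4) = 9 + 9*4 = 9 + 36 = 45)
T = 7 (T = -(4 - 6*3)/2 = -(4 - 18)/2 = -½*(-14) = 7)
(T/(((-24 + 61)*(48 + 42))) + l)² = (7/(((-24 + 61)*(48 + 42))) + 45)² = (7/((37*90)) + 45)² = (7/3330 + 45)² = (149857/3330)² = 22457120449/11088900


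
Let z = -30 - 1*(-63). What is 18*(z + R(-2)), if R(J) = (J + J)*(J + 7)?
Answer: 234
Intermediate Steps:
R(J) = 2*J*(7 + J) (R(J) = (2*J)*(7 + J) = 2*J*(7 + J))
z = 33 (z = -30 + 63 = 33)
18*(z + R(-2)) = 18*(33 + 2*(-2)*(7 - 2)) = 18*(33 + 2*(-2)*5) = 18*(33 - 20) = 18*13 = 234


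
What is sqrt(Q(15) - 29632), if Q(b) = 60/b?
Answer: 6*I*sqrt(823) ≈ 172.13*I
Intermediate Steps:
sqrt(Q(15) - 29632) = sqrt(60/15 - 29632) = sqrt(60*(1/15) - 29632) = sqrt(4 - 29632) = sqrt(-29628) = 6*I*sqrt(823)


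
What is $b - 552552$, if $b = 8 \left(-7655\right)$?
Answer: $-613792$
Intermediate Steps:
$b = -61240$
$b - 552552 = -61240 - 552552 = -613792$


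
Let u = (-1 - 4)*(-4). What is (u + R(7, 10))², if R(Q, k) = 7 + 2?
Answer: 841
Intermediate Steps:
R(Q, k) = 9
u = 20 (u = -5*(-4) = 20)
(u + R(7, 10))² = (20 + 9)² = 29² = 841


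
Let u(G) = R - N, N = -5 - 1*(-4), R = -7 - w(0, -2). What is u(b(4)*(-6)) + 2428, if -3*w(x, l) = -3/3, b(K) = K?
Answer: 7265/3 ≈ 2421.7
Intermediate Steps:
w(x, l) = ⅓ (w(x, l) = -(-1)/3 = -⅓*(-1) = ⅓)
R = -22/3 (R = -7 - 1*⅓ = -7 - ⅓ = -22/3 ≈ -7.3333)
N = -1 (N = -5 + 4 = -1)
u(G) = -19/3 (u(G) = -22/3 - 1*(-1) = -22/3 + 1 = -19/3)
u(b(4)*(-6)) + 2428 = -19/3 + 2428 = 7265/3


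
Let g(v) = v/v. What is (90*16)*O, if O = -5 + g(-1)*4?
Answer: -1440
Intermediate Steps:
g(v) = 1
O = -1 (O = -5 + 1*4 = -5 + 4 = -1)
(90*16)*O = (90*16)*(-1) = 1440*(-1) = -1440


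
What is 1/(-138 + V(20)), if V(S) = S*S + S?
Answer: 1/282 ≈ 0.0035461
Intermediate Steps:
V(S) = S + S² (V(S) = S² + S = S + S²)
1/(-138 + V(20)) = 1/(-138 + 20*(1 + 20)) = 1/(-138 + 20*21) = 1/(-138 + 420) = 1/282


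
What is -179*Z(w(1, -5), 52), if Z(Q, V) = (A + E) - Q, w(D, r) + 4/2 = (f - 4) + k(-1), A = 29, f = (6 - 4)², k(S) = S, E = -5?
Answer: -4833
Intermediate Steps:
f = 4 (f = 2² = 4)
w(D, r) = -3 (w(D, r) = -2 + ((4 - 4) - 1) = -2 + (0 - 1) = -2 - 1 = -3)
Z(Q, V) = 24 - Q (Z(Q, V) = (29 - 5) - Q = 24 - Q)
-179*Z(w(1, -5), 52) = -179*(24 - 1*(-3)) = -179*(24 + 3) = -179*27 = -4833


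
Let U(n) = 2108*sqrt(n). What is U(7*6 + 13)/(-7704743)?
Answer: -2108*sqrt(55)/7704743 ≈ -0.0020291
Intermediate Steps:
U(7*6 + 13)/(-7704743) = (2108*sqrt(7*6 + 13))/(-7704743) = (2108*sqrt(42 + 13))*(-1/7704743) = (2108*sqrt(55))*(-1/7704743) = -2108*sqrt(55)/7704743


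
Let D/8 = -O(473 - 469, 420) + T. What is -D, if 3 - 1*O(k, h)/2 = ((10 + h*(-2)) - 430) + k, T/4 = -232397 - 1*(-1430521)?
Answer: -38319824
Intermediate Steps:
T = 4792496 (T = 4*(-232397 - 1*(-1430521)) = 4*(-232397 + 1430521) = 4*1198124 = 4792496)
O(k, h) = 846 - 2*k + 4*h (O(k, h) = 6 - 2*(((10 + h*(-2)) - 430) + k) = 6 - 2*(((10 - 2*h) - 430) + k) = 6 - 2*((-420 - 2*h) + k) = 6 - 2*(-420 + k - 2*h) = 6 + (840 - 2*k + 4*h) = 846 - 2*k + 4*h)
D = 38319824 (D = 8*(-(846 - 2*(473 - 469) + 4*420) + 4792496) = 8*(-(846 - 2*4 + 1680) + 4792496) = 8*(-(846 - 8 + 1680) + 4792496) = 8*(-1*2518 + 4792496) = 8*(-2518 + 4792496) = 8*4789978 = 38319824)
-D = -1*38319824 = -38319824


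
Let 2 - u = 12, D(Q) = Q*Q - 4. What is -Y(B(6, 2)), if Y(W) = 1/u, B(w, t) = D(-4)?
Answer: ⅒ ≈ 0.10000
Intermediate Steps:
D(Q) = -4 + Q² (D(Q) = Q² - 4 = -4 + Q²)
u = -10 (u = 2 - 1*12 = 2 - 12 = -10)
B(w, t) = 12 (B(w, t) = -4 + (-4)² = -4 + 16 = 12)
Y(W) = -⅒ (Y(W) = 1/(-10) = -⅒)
-Y(B(6, 2)) = -1*(-⅒) = ⅒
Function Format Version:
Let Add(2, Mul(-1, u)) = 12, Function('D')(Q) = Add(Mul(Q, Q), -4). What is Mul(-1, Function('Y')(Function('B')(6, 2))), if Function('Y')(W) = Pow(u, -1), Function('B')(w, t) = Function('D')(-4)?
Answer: Rational(1, 10) ≈ 0.10000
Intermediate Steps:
Function('D')(Q) = Add(-4, Pow(Q, 2)) (Function('D')(Q) = Add(Pow(Q, 2), -4) = Add(-4, Pow(Q, 2)))
u = -10 (u = Add(2, Mul(-1, 12)) = Add(2, -12) = -10)
Function('B')(w, t) = 12 (Function('B')(w, t) = Add(-4, Pow(-4, 2)) = Add(-4, 16) = 12)
Function('Y')(W) = Rational(-1, 10) (Function('Y')(W) = Pow(-10, -1) = Rational(-1, 10))
Mul(-1, Function('Y')(Function('B')(6, 2))) = Mul(-1, Rational(-1, 10)) = Rational(1, 10)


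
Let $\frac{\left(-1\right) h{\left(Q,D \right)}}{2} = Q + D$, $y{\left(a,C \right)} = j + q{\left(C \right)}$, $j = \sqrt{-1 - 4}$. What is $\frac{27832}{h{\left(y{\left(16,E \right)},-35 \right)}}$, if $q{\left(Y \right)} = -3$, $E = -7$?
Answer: $\frac{75544}{207} + \frac{1988 i \sqrt{5}}{207} \approx 364.95 + 21.475 i$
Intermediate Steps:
$j = i \sqrt{5}$ ($j = \sqrt{-5} = i \sqrt{5} \approx 2.2361 i$)
$y{\left(a,C \right)} = -3 + i \sqrt{5}$ ($y{\left(a,C \right)} = i \sqrt{5} - 3 = -3 + i \sqrt{5}$)
$h{\left(Q,D \right)} = - 2 D - 2 Q$ ($h{\left(Q,D \right)} = - 2 \left(Q + D\right) = - 2 \left(D + Q\right) = - 2 D - 2 Q$)
$\frac{27832}{h{\left(y{\left(16,E \right)},-35 \right)}} = \frac{27832}{\left(-2\right) \left(-35\right) - 2 \left(-3 + i \sqrt{5}\right)} = \frac{27832}{70 + \left(6 - 2 i \sqrt{5}\right)} = \frac{27832}{76 - 2 i \sqrt{5}}$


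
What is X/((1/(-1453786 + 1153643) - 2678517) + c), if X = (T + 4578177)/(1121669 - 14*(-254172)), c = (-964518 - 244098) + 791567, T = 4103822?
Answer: -2605841225857/4348317882254397303 ≈ -5.9928e-7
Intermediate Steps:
c = -417049 (c = -1208616 + 791567 = -417049)
X = 8681999/4680077 (X = (4103822 + 4578177)/(1121669 - 14*(-254172)) = 8681999/(1121669 + 3558408) = 8681999/4680077 ≈ 1.8551)
X/((1/(-1453786 + 1153643) - 2678517) + c) = 8681999/(4680077*((1/(-1453786 + 1153643) - 2678517) - 417049)) = 8681999/(4680077*((1/(-300143) - 2678517) - 417049)) = 8681999/(4680077*((-1/300143 - 2678517) - 417049)) = 8681999/(4680077*(-803938127932/300143 - 417049)) = 8681999/(4680077*(-929112465939/300143)) = (8681999/4680077)*(-300143/929112465939) = -2605841225857/4348317882254397303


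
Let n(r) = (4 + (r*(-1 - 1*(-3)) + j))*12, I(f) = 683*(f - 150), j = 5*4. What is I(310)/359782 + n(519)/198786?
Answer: 2192366324/5959968721 ≈ 0.36785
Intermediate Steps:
j = 20
I(f) = -102450 + 683*f (I(f) = 683*(-150 + f) = -102450 + 683*f)
n(r) = 288 + 24*r (n(r) = (4 + (r*(-1 - 1*(-3)) + 20))*12 = (4 + (r*(-1 + 3) + 20))*12 = (4 + (r*2 + 20))*12 = (4 + (2*r + 20))*12 = (4 + (20 + 2*r))*12 = (24 + 2*r)*12 = 288 + 24*r)
I(310)/359782 + n(519)/198786 = (-102450 + 683*310)/359782 + (288 + 24*519)/198786 = (-102450 + 211730)*(1/359782) + (288 + 12456)*(1/198786) = 109280*(1/359782) + 12744*(1/198786) = 54640/179891 + 2124/33131 = 2192366324/5959968721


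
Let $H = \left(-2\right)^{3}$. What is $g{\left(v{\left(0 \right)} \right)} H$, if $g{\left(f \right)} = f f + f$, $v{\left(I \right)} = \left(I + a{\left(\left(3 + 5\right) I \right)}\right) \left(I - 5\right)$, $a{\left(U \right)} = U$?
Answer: $0$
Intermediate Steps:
$H = -8$
$v{\left(I \right)} = 9 I \left(-5 + I\right)$ ($v{\left(I \right)} = \left(I + \left(3 + 5\right) I\right) \left(I - 5\right) = \left(I + 8 I\right) \left(-5 + I\right) = 9 I \left(-5 + I\right)$)
$g{\left(f \right)} = f + f^{2}$ ($g{\left(f \right)} = f^{2} + f = f + f^{2}$)
$g{\left(v{\left(0 \right)} \right)} H = 9 \cdot 0 \left(-5 + 0\right) \left(1 + 9 \cdot 0 \left(-5 + 0\right)\right) \left(-8\right) = 9 \cdot 0 \left(-5\right) \left(1 + 9 \cdot 0 \left(-5\right)\right) \left(-8\right) = 0 \left(1 + 0\right) \left(-8\right) = 0 \cdot 1 \left(-8\right) = 0 \left(-8\right) = 0$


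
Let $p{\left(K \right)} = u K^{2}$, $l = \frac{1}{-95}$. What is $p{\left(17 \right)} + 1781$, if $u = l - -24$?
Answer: $\frac{827826}{95} \approx 8714.0$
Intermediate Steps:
$l = - \frac{1}{95} \approx -0.010526$
$u = \frac{2279}{95}$ ($u = - \frac{1}{95} - -24 = - \frac{1}{95} + 24 = \frac{2279}{95} \approx 23.989$)
$p{\left(K \right)} = \frac{2279 K^{2}}{95}$
$p{\left(17 \right)} + 1781 = \frac{2279 \cdot 17^{2}}{95} + 1781 = \frac{2279}{95} \cdot 289 + 1781 = \frac{658631}{95} + 1781 = \frac{827826}{95}$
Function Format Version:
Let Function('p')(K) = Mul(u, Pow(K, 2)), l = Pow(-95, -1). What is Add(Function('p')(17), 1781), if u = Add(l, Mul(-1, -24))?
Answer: Rational(827826, 95) ≈ 8714.0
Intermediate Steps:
l = Rational(-1, 95) ≈ -0.010526
u = Rational(2279, 95) (u = Add(Rational(-1, 95), Mul(-1, -24)) = Add(Rational(-1, 95), 24) = Rational(2279, 95) ≈ 23.989)
Function('p')(K) = Mul(Rational(2279, 95), Pow(K, 2))
Add(Function('p')(17), 1781) = Add(Mul(Rational(2279, 95), Pow(17, 2)), 1781) = Add(Mul(Rational(2279, 95), 289), 1781) = Add(Rational(658631, 95), 1781) = Rational(827826, 95)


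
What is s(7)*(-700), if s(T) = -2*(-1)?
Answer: -1400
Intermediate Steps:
s(T) = 2
s(7)*(-700) = 2*(-700) = -1400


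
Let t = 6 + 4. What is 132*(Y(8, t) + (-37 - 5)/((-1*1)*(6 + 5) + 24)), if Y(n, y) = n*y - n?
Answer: 118008/13 ≈ 9077.5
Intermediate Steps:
t = 10
Y(n, y) = -n + n*y
132*(Y(8, t) + (-37 - 5)/((-1*1)*(6 + 5) + 24)) = 132*(8*(-1 + 10) + (-37 - 5)/((-1*1)*(6 + 5) + 24)) = 132*(8*9 - 42/(-1*11 + 24)) = 132*(72 - 42/(-11 + 24)) = 132*(72 - 42/13) = 132*(894/13) = 118008/13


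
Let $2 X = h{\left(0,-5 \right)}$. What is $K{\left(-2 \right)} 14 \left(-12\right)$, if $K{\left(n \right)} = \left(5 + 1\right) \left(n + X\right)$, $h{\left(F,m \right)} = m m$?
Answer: $-10584$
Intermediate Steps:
$h{\left(F,m \right)} = m^{2}$
$X = \frac{25}{2}$ ($X = \frac{\left(-5\right)^{2}}{2} = \frac{1}{2} \cdot 25 = \frac{25}{2} \approx 12.5$)
$K{\left(n \right)} = 75 + 6 n$ ($K{\left(n \right)} = \left(5 + 1\right) \left(n + \frac{25}{2}\right) = 6 \left(\frac{25}{2} + n\right) = 75 + 6 n$)
$K{\left(-2 \right)} 14 \left(-12\right) = \left(75 + 6 \left(-2\right)\right) 14 \left(-12\right) = \left(75 - 12\right) 14 \left(-12\right) = 63 \cdot 14 \left(-12\right) = 882 \left(-12\right) = -10584$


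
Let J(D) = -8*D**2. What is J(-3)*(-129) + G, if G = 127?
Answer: 9415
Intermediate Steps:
J(-3)*(-129) + G = -8*(-3)**2*(-129) + 127 = -8*9*(-129) + 127 = -72*(-129) + 127 = 9288 + 127 = 9415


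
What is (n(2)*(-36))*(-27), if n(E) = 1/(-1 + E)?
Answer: 972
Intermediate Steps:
(n(2)*(-36))*(-27) = (-36/(-1 + 2))*(-27) = (-36/1)*(-27) = (1*(-36))*(-27) = -36*(-27) = 972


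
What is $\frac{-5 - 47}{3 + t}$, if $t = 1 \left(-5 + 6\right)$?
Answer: $-13$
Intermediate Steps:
$t = 1$ ($t = 1 \cdot 1 = 1$)
$\frac{-5 - 47}{3 + t} = \frac{-5 - 47}{3 + 1} = - \frac{52}{4} = \left(-52\right) \frac{1}{4} = -13$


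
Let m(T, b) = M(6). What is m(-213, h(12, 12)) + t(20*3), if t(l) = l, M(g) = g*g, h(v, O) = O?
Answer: 96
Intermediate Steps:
M(g) = g**2
m(T, b) = 36 (m(T, b) = 6**2 = 36)
m(-213, h(12, 12)) + t(20*3) = 36 + 20*3 = 36 + 60 = 96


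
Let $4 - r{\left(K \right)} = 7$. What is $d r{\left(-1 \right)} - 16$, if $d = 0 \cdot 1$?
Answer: $-16$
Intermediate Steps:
$r{\left(K \right)} = -3$ ($r{\left(K \right)} = 4 - 7 = -3$)
$d = 0$
$d r{\left(-1 \right)} - 16 = 0 \left(-3\right) - 16 = 0 - 16 = -16$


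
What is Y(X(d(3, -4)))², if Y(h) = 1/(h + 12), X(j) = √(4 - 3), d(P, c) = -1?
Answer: 1/169 ≈ 0.0059172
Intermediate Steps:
X(j) = 1 (X(j) = √1 = 1)
Y(h) = 1/(12 + h)
Y(X(d(3, -4)))² = (1/(12 + 1))² = (1/13)² = 1/169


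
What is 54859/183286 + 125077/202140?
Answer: 17007030641/18524716020 ≈ 0.91807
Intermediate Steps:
54859/183286 + 125077/202140 = 17007030641/18524716020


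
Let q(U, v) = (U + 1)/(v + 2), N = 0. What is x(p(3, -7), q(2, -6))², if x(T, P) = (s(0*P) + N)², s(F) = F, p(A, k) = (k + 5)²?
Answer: 0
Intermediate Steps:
p(A, k) = (5 + k)²
q(U, v) = (1 + U)/(2 + v)
x(T, P) = 0 (x(T, P) = (0*P + 0)² = (0 + 0)² = 0² = 0)
x(p(3, -7), q(2, -6))² = 0² = 0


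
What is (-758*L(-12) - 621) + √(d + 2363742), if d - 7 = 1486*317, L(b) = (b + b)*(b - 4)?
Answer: -291693 + 3*√314979 ≈ -2.9001e+5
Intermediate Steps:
L(b) = 2*b*(-4 + b) (L(b) = (2*b)*(-4 + b) = 2*b*(-4 + b))
d = 471069 (d = 7 + 1486*317 = 7 + 471062 = 471069)
(-758*L(-12) - 621) + √(d + 2363742) = (-1516*(-12)*(-4 - 12) - 621) + √(471069 + 2363742) = (-1516*(-12)*(-16) - 621) + √2834811 = (-758*384 - 621) + 3*√314979 = (-291072 - 621) + 3*√314979 = -291693 + 3*√314979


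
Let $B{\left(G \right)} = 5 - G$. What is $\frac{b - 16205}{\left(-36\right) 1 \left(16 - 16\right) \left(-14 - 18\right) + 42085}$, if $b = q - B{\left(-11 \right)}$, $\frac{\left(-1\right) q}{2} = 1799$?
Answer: $- \frac{19819}{42085} \approx -0.47093$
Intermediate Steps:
$q = -3598$ ($q = \left(-2\right) 1799 = -3598$)
$b = -3614$ ($b = -3598 - \left(5 - -11\right) = -3598 - \left(5 + 11\right) = -3598 - 16 = -3614$)
$\frac{b - 16205}{\left(-36\right) 1 \left(16 - 16\right) \left(-14 - 18\right) + 42085} = \frac{-3614 - 16205}{\left(-36\right) 1 \left(16 - 16\right) \left(-14 - 18\right) + 42085} = - \frac{19819}{- 36 \cdot 0 \left(-32\right) + 42085} = - \frac{19819}{\left(-36\right) 0 + 42085} = - \frac{19819}{0 + 42085} = - \frac{19819}{42085}$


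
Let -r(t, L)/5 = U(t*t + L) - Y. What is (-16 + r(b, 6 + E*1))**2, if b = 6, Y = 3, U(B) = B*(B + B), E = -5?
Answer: 187443481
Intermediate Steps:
U(B) = 2*B**2 (U(B) = B*(2*B) = 2*B**2)
r(t, L) = 15 - 10*(L + t**2)**2 (r(t, L) = -5*(2*(t*t + L)**2 - 1*3) = -5*(2*(t**2 + L)**2 - 3) = -5*(2*(L + t**2)**2 - 3) = -5*(-3 + 2*(L + t**2)**2) = 15 - 10*(L + t**2)**2)
(-16 + r(b, 6 + E*1))**2 = (-16 + (15 - 10*((6 - 5*1) + 6**2)**2))**2 = (-16 + (15 - 10*((6 - 5) + 36)**2))**2 = (-16 + (15 - 10*(1 + 36)**2))**2 = (-16 + (15 - 10*37**2))**2 = (-16 + (15 - 10*1369))**2 = (-16 + (15 - 13690))**2 = (-16 - 13675)**2 = (-13691)**2 = 187443481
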